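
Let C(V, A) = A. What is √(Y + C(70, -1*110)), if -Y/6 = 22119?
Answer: 2*I*√33206 ≈ 364.45*I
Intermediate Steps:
Y = -132714 (Y = -6*22119 = -132714)
√(Y + C(70, -1*110)) = √(-132714 - 1*110) = √(-132714 - 110) = √(-132824) = 2*I*√33206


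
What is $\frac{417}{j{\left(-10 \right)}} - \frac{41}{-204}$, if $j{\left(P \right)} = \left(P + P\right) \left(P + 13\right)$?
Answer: $- \frac{1721}{255} \approx -6.749$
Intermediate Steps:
$j{\left(P \right)} = 2 P \left(13 + P\right)$
$\frac{417}{j{\left(-10 \right)}} - \frac{41}{-204} = \frac{417}{2 \left(-10\right) \left(13 - 10\right)} - \frac{41}{-204} = \frac{417}{2 \left(-10\right) 3} - - \frac{41}{204} = \frac{417}{-60} + \frac{41}{204} = 417 \left(- \frac{1}{60}\right) + \frac{41}{204} = - \frac{139}{20} + \frac{41}{204} = - \frac{1721}{255}$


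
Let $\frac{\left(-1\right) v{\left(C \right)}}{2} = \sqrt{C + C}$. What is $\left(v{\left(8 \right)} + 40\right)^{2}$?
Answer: $1024$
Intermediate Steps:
$v{\left(C \right)} = - 2 \sqrt{2} \sqrt{C}$ ($v{\left(C \right)} = - 2 \sqrt{C + C} = - 2 \sqrt{2 C} = - 2 \sqrt{2} \sqrt{C}$)
$\left(v{\left(8 \right)} + 40\right)^{2} = \left(- 2 \sqrt{2} \sqrt{8} + 40\right)^{2} = \left(- 2 \sqrt{2} \cdot 2 \sqrt{2} + 40\right)^{2} = \left(-8 + 40\right)^{2} = 32^{2} = 1024$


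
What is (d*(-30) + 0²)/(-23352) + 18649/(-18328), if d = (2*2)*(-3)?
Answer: -18420397/17833144 ≈ -1.0329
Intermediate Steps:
d = -12 (d = 4*(-3) = -12)
(d*(-30) + 0²)/(-23352) + 18649/(-18328) = (-12*(-30) + 0²)/(-23352) + 18649/(-18328) = (360 + 0)*(-1/23352) + 18649*(-1/18328) = 360*(-1/23352) - 18649/18328 = -15/973 - 18649/18328 = -18420397/17833144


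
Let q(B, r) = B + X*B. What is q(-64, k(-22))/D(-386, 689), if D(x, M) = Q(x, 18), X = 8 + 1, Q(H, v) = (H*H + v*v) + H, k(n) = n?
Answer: -320/74467 ≈ -0.0042972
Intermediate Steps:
Q(H, v) = H + H² + v² (Q(H, v) = (H² + v²) + H = H + H² + v²)
X = 9
q(B, r) = 10*B (q(B, r) = B + 9*B = 10*B)
D(x, M) = 324 + x + x² (D(x, M) = x + x² + 18² = x + x² + 324 = 324 + x + x²)
q(-64, k(-22))/D(-386, 689) = (10*(-64))/(324 - 386 + (-386)²) = -640/(324 - 386 + 148996) = -640/148934 = -640*1/148934 = -320/74467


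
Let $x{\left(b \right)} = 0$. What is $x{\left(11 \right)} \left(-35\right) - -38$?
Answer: $38$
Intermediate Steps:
$x{\left(11 \right)} \left(-35\right) - -38 = 0 \left(-35\right) - -38 = 0 + \left(-34 + 72\right) = 0 + 38 = 38$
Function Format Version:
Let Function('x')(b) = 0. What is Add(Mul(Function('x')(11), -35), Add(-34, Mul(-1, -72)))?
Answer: 38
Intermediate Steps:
Add(Mul(Function('x')(11), -35), Add(-34, Mul(-1, -72))) = Add(Mul(0, -35), Add(-34, Mul(-1, -72))) = Add(0, Add(-34, 72)) = Add(0, 38) = 38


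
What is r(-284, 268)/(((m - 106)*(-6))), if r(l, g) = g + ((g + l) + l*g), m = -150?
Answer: -18965/384 ≈ -49.388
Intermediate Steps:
r(l, g) = l + 2*g + g*l (r(l, g) = g + ((g + l) + g*l) = g + (g + l + g*l) = l + 2*g + g*l)
r(-284, 268)/(((m - 106)*(-6))) = (-284 + 2*268 + 268*(-284))/(((-150 - 106)*(-6))) = (-284 + 536 - 76112)/((-256*(-6))) = -75860/1536 = -75860*1/1536 = -18965/384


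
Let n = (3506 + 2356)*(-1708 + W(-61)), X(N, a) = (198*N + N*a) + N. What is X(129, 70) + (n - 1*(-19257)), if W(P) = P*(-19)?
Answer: -3164280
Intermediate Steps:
W(P) = -19*P
X(N, a) = 199*N + N*a
n = -3218238 (n = (3506 + 2356)*(-1708 - 19*(-61)) = 5862*(-1708 + 1159) = 5862*(-549) = -3218238)
X(129, 70) + (n - 1*(-19257)) = 129*(199 + 70) + (-3218238 - 1*(-19257)) = 129*269 + (-3218238 + 19257) = 34701 - 3198981 = -3164280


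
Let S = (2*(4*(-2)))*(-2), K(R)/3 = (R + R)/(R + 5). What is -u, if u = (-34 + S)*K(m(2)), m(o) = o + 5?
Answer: 7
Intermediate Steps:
m(o) = 5 + o
K(R) = 6*R/(5 + R) (K(R) = 3*((R + R)/(R + 5)) = 3*((2*R)/(5 + R)) = 3*(2*R/(5 + R)) = 6*R/(5 + R))
S = 32 (S = (2*(-8))*(-2) = -16*(-2) = 32)
u = -7 (u = (-34 + 32)*(6*(5 + 2)/(5 + (5 + 2))) = -12*7/(5 + 7) = -12*7/12 = -2*7/2 = -7)
-u = -1*(-7) = 7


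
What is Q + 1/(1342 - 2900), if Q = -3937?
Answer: -6133847/1558 ≈ -3937.0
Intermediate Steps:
Q + 1/(1342 - 2900) = -3937 + 1/(1342 - 2900) = -3937 + 1/(-1558) = -3937 - 1/1558 = -6133847/1558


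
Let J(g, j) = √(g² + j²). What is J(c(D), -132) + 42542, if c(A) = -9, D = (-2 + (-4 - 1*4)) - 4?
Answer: 42542 + 3*√1945 ≈ 42674.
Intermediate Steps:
D = -14 (D = (-2 + (-4 - 4)) - 4 = (-2 - 8) - 4 = -10 - 4 = -14)
J(c(D), -132) + 42542 = √((-9)² + (-132)²) + 42542 = √(81 + 17424) + 42542 = √17505 + 42542 = 3*√1945 + 42542 = 42542 + 3*√1945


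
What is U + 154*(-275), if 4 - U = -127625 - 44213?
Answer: 129492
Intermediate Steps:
U = 171842 (U = 4 - (-127625 - 44213) = 4 - 1*(-171838) = 4 + 171838 = 171842)
U + 154*(-275) = 171842 + 154*(-275) = 171842 - 42350 = 129492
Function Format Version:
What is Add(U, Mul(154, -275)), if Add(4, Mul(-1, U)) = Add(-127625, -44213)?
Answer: 129492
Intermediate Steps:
U = 171842 (U = Add(4, Mul(-1, Add(-127625, -44213))) = Add(4, Mul(-1, -171838)) = Add(4, 171838) = 171842)
Add(U, Mul(154, -275)) = Add(171842, Mul(154, -275)) = Add(171842, -42350) = 129492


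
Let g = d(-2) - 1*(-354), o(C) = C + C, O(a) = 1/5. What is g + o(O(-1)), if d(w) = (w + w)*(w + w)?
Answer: 1852/5 ≈ 370.40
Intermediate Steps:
d(w) = 4*w² (d(w) = (2*w)*(2*w) = 4*w²)
O(a) = ⅕
o(C) = 2*C
g = 370 (g = 4*(-2)² - 1*(-354) = 4*4 + 354 = 16 + 354 = 370)
g + o(O(-1)) = 370 + 2*(⅕) = 370 + ⅖ = 1852/5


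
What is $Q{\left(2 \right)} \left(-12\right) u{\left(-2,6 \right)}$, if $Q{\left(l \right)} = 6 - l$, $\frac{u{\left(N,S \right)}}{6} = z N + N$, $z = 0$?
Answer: $576$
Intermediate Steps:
$u{\left(N,S \right)} = 6 N$ ($u{\left(N,S \right)} = 6 \left(0 N + N\right) = 6 \left(0 + N\right) = 6 N$)
$Q{\left(2 \right)} \left(-12\right) u{\left(-2,6 \right)} = \left(6 - 2\right) \left(-12\right) 6 \left(-2\right) = \left(6 - 2\right) \left(-12\right) \left(-12\right) = 4 \left(-12\right) \left(-12\right) = \left(-48\right) \left(-12\right) = 576$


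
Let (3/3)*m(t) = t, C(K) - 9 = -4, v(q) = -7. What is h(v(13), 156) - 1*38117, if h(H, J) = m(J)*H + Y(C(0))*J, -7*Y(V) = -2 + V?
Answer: -274931/7 ≈ -39276.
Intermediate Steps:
C(K) = 5 (C(K) = 9 - 4 = 5)
Y(V) = 2/7 - V/7 (Y(V) = -(-2 + V)/7 = 2/7 - V/7)
m(t) = t
h(H, J) = -3*J/7 + H*J (h(H, J) = J*H + (2/7 - ⅐*5)*J = H*J + (2/7 - 5/7)*J = H*J - 3*J/7 = -3*J/7 + H*J)
h(v(13), 156) - 1*38117 = (⅐)*156*(-3 + 7*(-7)) - 1*38117 = (⅐)*156*(-3 - 49) - 38117 = (⅐)*156*(-52) - 38117 = -8112/7 - 38117 = -274931/7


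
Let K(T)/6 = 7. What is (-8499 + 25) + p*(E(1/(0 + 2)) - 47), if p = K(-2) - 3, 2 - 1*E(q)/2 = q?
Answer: -10190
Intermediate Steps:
K(T) = 42 (K(T) = 6*7 = 42)
E(q) = 4 - 2*q
p = 39 (p = 42 - 3 = 39)
(-8499 + 25) + p*(E(1/(0 + 2)) - 47) = (-8499 + 25) + 39*((4 - 2/(0 + 2)) - 47) = -8474 + 39*((4 - 2/2) - 47) = -8474 + 39*((4 - 2*1/2) - 47) = -8474 + 39*((4 - 1) - 47) = -8474 + 39*(3 - 47) = -8474 + 39*(-44) = -8474 - 1716 = -10190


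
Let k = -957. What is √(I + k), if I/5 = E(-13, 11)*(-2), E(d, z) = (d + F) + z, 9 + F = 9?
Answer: I*√937 ≈ 30.61*I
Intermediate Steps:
F = 0 (F = -9 + 9 = 0)
E(d, z) = d + z (E(d, z) = (d + 0) + z = d + z)
I = 20 (I = 5*((-13 + 11)*(-2)) = 5*(-2*(-2)) = 5*4 = 20)
√(I + k) = √(20 - 957) = √(-937) = I*√937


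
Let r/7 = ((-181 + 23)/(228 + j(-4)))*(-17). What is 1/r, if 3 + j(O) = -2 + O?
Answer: 219/18802 ≈ 0.011648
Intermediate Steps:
j(O) = -5 + O (j(O) = -3 + (-2 + O) = -5 + O)
r = 18802/219 (r = 7*(((-181 + 23)/(228 + (-5 - 4)))*(-17)) = 7*(-158/(228 - 9)*(-17)) = 7*(-158/219*(-17)) = 7*(2686/219) = 18802/219 ≈ 85.854)
1/r = 1/(18802/219) = 219/18802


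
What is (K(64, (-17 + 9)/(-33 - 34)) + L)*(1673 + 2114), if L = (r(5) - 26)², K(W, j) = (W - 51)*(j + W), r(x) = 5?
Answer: 323390865/67 ≈ 4.8267e+6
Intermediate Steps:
K(W, j) = (-51 + W)*(W + j)
L = 441 (L = (5 - 26)² = (-21)² = 441)
(K(64, (-17 + 9)/(-33 - 34)) + L)*(1673 + 2114) = ((64² - 51*64 - 51*(-17 + 9)/(-33 - 34) + 64*((-17 + 9)/(-33 - 34))) + 441)*(1673 + 2114) = ((4096 - 3264 - (-408)/(-67) + 64*(-8/(-67))) + 441)*3787 = ((4096 - 3264 - (-408)*(-1)/67 + 64*(-8*(-1/67))) + 441)*3787 = ((4096 - 3264 - 51*8/67 + 64*(8/67)) + 441)*3787 = ((4096 - 3264 - 408/67 + 512/67) + 441)*3787 = (55848/67 + 441)*3787 = (85395/67)*3787 = 323390865/67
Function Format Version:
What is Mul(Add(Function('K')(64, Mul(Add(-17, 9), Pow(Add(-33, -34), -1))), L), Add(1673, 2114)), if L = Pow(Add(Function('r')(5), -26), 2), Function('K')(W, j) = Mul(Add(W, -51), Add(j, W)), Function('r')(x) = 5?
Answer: Rational(323390865, 67) ≈ 4.8267e+6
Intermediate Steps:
Function('K')(W, j) = Mul(Add(-51, W), Add(W, j))
L = 441 (L = Pow(Add(5, -26), 2) = Pow(-21, 2) = 441)
Mul(Add(Function('K')(64, Mul(Add(-17, 9), Pow(Add(-33, -34), -1))), L), Add(1673, 2114)) = Mul(Add(Add(Pow(64, 2), Mul(-51, 64), Mul(-51, Mul(Add(-17, 9), Pow(Add(-33, -34), -1))), Mul(64, Mul(Add(-17, 9), Pow(Add(-33, -34), -1)))), 441), Add(1673, 2114)) = Mul(Add(Add(4096, -3264, Mul(-51, Mul(-8, Pow(-67, -1))), Mul(64, Mul(-8, Pow(-67, -1)))), 441), 3787) = Mul(Add(Add(4096, -3264, Mul(-51, Mul(-8, Rational(-1, 67))), Mul(64, Mul(-8, Rational(-1, 67)))), 441), 3787) = Mul(Add(Add(4096, -3264, Mul(-51, Rational(8, 67)), Mul(64, Rational(8, 67))), 441), 3787) = Mul(Add(Add(4096, -3264, Rational(-408, 67), Rational(512, 67)), 441), 3787) = Mul(Add(Rational(55848, 67), 441), 3787) = Mul(Rational(85395, 67), 3787) = Rational(323390865, 67)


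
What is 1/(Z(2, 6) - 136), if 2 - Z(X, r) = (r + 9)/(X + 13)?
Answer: -1/135 ≈ -0.0074074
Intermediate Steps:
Z(X, r) = 2 - (9 + r)/(13 + X) (Z(X, r) = 2 - (r + 9)/(X + 13) = 2 - (9 + r)/(13 + X))
1/(Z(2, 6) - 136) = 1/((17 - 1*6 + 2*2)/(13 + 2) - 136) = 1/((17 - 6 + 4)/15 - 136) = 1/((1/15)*15 - 136) = 1/(1 - 136) = 1/(-135) = -1/135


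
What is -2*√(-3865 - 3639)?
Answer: -8*I*√469 ≈ -173.25*I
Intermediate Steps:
-2*√(-3865 - 3639) = -8*I*√469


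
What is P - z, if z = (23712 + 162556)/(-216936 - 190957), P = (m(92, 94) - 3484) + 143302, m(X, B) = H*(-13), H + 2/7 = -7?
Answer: 399487221253/2855251 ≈ 1.3991e+5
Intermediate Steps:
H = -51/7 (H = -2/7 - 7 = -51/7 ≈ -7.2857)
m(X, B) = 663/7 (m(X, B) = -51/7*(-13) = 663/7)
P = 979389/7 (P = (663/7 - 3484) + 143302 = -23725/7 + 143302 = 979389/7 ≈ 1.3991e+5)
z = -186268/407893 (z = 186268/(-407893) = 186268*(-1/407893) = -186268/407893 ≈ -0.45666)
P - z = 979389/7 - 1*(-186268/407893) = 979389/7 + 186268/407893 = 399487221253/2855251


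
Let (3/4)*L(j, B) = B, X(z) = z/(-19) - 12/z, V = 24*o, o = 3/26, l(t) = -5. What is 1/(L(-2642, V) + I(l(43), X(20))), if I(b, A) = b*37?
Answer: -13/2357 ≈ -0.0055155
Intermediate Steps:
o = 3/26 (o = 3*(1/26) = 3/26 ≈ 0.11538)
V = 36/13 (V = 24*(3/26) = 36/13 ≈ 2.7692)
X(z) = -12/z - z/19 (X(z) = z*(-1/19) - 12/z = -z/19 - 12/z = -12/z - z/19)
I(b, A) = 37*b
L(j, B) = 4*B/3
1/(L(-2642, V) + I(l(43), X(20))) = 1/((4/3)*(36/13) + 37*(-5)) = 1/(48/13 - 185) = 1/(-2357/13) = -13/2357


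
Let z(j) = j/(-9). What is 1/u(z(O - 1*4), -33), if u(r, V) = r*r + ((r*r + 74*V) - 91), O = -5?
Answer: -1/2531 ≈ -0.00039510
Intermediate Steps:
z(j) = -j/9 (z(j) = j*(-⅑) = -j/9)
u(r, V) = -91 + 2*r² + 74*V (u(r, V) = r² + ((r² + 74*V) - 91) = r² + (-91 + r² + 74*V) = -91 + 2*r² + 74*V)
1/u(z(O - 1*4), -33) = 1/(-91 + 2*(-(-5 - 1*4)/9)² + 74*(-33)) = 1/(-91 + 2*(-(-5 - 4)/9)² - 2442) = 1/(-91 + 2*(-⅑*(-9))² - 2442) = 1/(-91 + 2*1² - 2442) = 1/(-91 + 2*1 - 2442) = 1/(-91 + 2 - 2442) = 1/(-2531) = -1/2531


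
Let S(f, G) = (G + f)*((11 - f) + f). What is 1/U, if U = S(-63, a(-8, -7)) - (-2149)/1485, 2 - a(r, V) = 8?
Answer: -1485/1124966 ≈ -0.0013200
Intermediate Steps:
a(r, V) = -6 (a(r, V) = 2 - 1*8 = 2 - 8 = -6)
S(f, G) = 11*G + 11*f (S(f, G) = (G + f)*11 = 11*G + 11*f)
U = -1124966/1485 (U = (11*(-6) + 11*(-63)) - (-2149)/1485 = (-66 - 693) - (-2149)/1485 = -759 - 1*(-2149/1485) = -759 + 2149/1485 = -1124966/1485 ≈ -757.55)
1/U = 1/(-1124966/1485) = -1485/1124966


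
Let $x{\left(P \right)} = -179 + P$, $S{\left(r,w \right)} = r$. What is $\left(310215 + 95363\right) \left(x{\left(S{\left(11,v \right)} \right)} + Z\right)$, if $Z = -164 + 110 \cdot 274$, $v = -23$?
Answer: $12089469024$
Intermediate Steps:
$Z = 29976$ ($Z = -164 + 30140 = 29976$)
$\left(310215 + 95363\right) \left(x{\left(S{\left(11,v \right)} \right)} + Z\right) = \left(310215 + 95363\right) \left(\left(-179 + 11\right) + 29976\right) = 405578 \left(-168 + 29976\right) = 405578 \cdot 29808 = 12089469024$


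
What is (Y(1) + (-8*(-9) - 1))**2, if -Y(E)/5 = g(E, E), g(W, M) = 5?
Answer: 2116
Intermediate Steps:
Y(E) = -25 (Y(E) = -5*5 = -25)
(Y(1) + (-8*(-9) - 1))**2 = (-25 + (-8*(-9) - 1))**2 = (-25 + (72 - 1))**2 = (-25 + 71)**2 = 46**2 = 2116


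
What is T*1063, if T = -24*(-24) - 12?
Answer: 599532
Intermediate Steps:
T = 564 (T = 576 - 12 = 564)
T*1063 = 564*1063 = 599532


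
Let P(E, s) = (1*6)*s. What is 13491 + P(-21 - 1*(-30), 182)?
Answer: 14583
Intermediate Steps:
P(E, s) = 6*s
13491 + P(-21 - 1*(-30), 182) = 13491 + 6*182 = 13491 + 1092 = 14583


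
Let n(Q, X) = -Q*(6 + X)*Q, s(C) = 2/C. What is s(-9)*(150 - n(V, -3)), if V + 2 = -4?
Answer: -172/3 ≈ -57.333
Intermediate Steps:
V = -6 (V = -2 - 4 = -6)
n(Q, X) = -Q²*(6 + X)
s(-9)*(150 - n(V, -3)) = (2/(-9))*(150 - (-6)²*(-6 - 1*(-3))) = (2*(-⅑))*(150 - 36*(-6 + 3)) = -2*(150 - 36*(-3))/9 = -2*(150 - 1*(-108))/9 = -2*(150 + 108)/9 = -2/9*258 = -172/3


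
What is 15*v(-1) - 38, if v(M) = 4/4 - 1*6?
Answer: -113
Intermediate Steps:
v(M) = -5 (v(M) = 4*(1/4) - 6 = 1 - 6 = -5)
15*v(-1) - 38 = 15*(-5) - 38 = -75 - 38 = -113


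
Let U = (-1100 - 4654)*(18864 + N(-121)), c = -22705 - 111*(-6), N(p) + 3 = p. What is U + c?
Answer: -107851999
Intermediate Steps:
N(p) = -3 + p
c = -22039 (c = -22705 - 1*(-666) = -22705 + 666 = -22039)
U = -107829960 (U = (-1100 - 4654)*(18864 + (-3 - 121)) = -5754*(18864 - 124) = -5754*18740 = -107829960)
U + c = -107829960 - 22039 = -107851999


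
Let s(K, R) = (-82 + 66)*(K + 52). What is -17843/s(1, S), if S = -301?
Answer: 17843/848 ≈ 21.041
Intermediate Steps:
s(K, R) = -832 - 16*K (s(K, R) = -16*(52 + K) = -832 - 16*K)
-17843/s(1, S) = -17843/(-832 - 16*1) = -17843/(-832 - 16) = -17843/(-848) = -17843*(-1/848) = 17843/848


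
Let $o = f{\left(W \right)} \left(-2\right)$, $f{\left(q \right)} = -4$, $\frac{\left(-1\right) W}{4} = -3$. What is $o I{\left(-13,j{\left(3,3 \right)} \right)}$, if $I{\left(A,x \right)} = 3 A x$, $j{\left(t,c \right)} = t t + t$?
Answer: $-3744$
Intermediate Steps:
$W = 12$ ($W = \left(-4\right) \left(-3\right) = 12$)
$j{\left(t,c \right)} = t + t^{2}$ ($j{\left(t,c \right)} = t^{2} + t = t + t^{2}$)
$I{\left(A,x \right)} = 3 A x$
$o = 8$ ($o = \left(-4\right) \left(-2\right) = 8$)
$o I{\left(-13,j{\left(3,3 \right)} \right)} = 8 \cdot 3 \left(-13\right) 3 \left(1 + 3\right) = 8 \cdot 3 \left(-13\right) 3 \cdot 4 = 8 \cdot 3 \left(-13\right) 12 = 8 \left(-468\right) = -3744$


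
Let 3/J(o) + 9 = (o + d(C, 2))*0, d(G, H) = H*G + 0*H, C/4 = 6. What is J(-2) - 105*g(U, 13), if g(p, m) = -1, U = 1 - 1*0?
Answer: 314/3 ≈ 104.67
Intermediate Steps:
C = 24 (C = 4*6 = 24)
U = 1 (U = 1 + 0 = 1)
d(G, H) = G*H (d(G, H) = G*H + 0 = G*H)
J(o) = -1/3 (J(o) = 3/(-9 + (o + 24*2)*0) = 3/(-9 + (o + 48)*0) = 3/(-9 + (48 + o)*0) = 3/(-9 + 0) = 3/(-9) = 3*(-1/9) = -1/3)
J(-2) - 105*g(U, 13) = -1/3 - 105*(-1) = -1/3 + 105 = 314/3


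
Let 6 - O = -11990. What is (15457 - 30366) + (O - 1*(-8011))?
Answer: 5098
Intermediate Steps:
O = 11996 (O = 6 - 1*(-11990) = 6 + 11990 = 11996)
(15457 - 30366) + (O - 1*(-8011)) = (15457 - 30366) + (11996 - 1*(-8011)) = -14909 + (11996 + 8011) = -14909 + 20007 = 5098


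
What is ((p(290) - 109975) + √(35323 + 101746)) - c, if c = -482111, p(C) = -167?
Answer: 371969 + √137069 ≈ 3.7234e+5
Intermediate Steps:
((p(290) - 109975) + √(35323 + 101746)) - c = ((-167 - 109975) + √(35323 + 101746)) - 1*(-482111) = (-110142 + √137069) + 482111 = 371969 + √137069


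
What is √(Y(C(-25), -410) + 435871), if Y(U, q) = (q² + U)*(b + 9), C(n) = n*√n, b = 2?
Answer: √(2284971 - 1375*I) ≈ 1511.6 - 0.455*I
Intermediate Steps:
C(n) = n^(3/2)
Y(U, q) = 11*U + 11*q² (Y(U, q) = (q² + U)*(2 + 9) = (U + q²)*11 = 11*U + 11*q²)
√(Y(C(-25), -410) + 435871) = √((11*(-25)^(3/2) + 11*(-410)²) + 435871) = √((11*(-125*I) + 11*168100) + 435871) = √((-1375*I + 1849100) + 435871) = √((1849100 - 1375*I) + 435871) = √(2284971 - 1375*I)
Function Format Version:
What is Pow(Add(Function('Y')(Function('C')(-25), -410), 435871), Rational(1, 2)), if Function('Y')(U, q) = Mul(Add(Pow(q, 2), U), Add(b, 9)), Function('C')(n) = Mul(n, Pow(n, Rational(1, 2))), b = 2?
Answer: Pow(Add(2284971, Mul(-1375, I)), Rational(1, 2)) ≈ Add(1511.6, Mul(-0.455, I))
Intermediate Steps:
Function('C')(n) = Pow(n, Rational(3, 2))
Function('Y')(U, q) = Add(Mul(11, U), Mul(11, Pow(q, 2))) (Function('Y')(U, q) = Mul(Add(Pow(q, 2), U), Add(2, 9)) = Mul(Add(U, Pow(q, 2)), 11) = Add(Mul(11, U), Mul(11, Pow(q, 2))))
Pow(Add(Function('Y')(Function('C')(-25), -410), 435871), Rational(1, 2)) = Pow(Add(Add(Mul(11, Pow(-25, Rational(3, 2))), Mul(11, Pow(-410, 2))), 435871), Rational(1, 2)) = Pow(Add(Add(Mul(11, Mul(-125, I)), Mul(11, 168100)), 435871), Rational(1, 2)) = Pow(Add(Add(Mul(-1375, I), 1849100), 435871), Rational(1, 2)) = Pow(Add(Add(1849100, Mul(-1375, I)), 435871), Rational(1, 2)) = Pow(Add(2284971, Mul(-1375, I)), Rational(1, 2))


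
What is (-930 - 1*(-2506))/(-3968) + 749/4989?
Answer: -611329/2474544 ≈ -0.24705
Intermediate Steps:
(-930 - 1*(-2506))/(-3968) + 749/4989 = (-930 + 2506)*(-1/3968) + 749*(1/4989) = 1576*(-1/3968) + 749/4989 = -197/496 + 749/4989 = -611329/2474544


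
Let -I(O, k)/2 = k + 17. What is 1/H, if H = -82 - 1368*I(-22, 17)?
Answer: 1/92942 ≈ 1.0759e-5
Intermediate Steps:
I(O, k) = -34 - 2*k (I(O, k) = -2*(k + 17) = -2*(17 + k) = -34 - 2*k)
H = 92942 (H = -82 - 1368*(-34 - 2*17) = -82 - 1368*(-34 - 34) = -82 - 1368*(-68) = -82 + 93024 = 92942)
1/H = 1/92942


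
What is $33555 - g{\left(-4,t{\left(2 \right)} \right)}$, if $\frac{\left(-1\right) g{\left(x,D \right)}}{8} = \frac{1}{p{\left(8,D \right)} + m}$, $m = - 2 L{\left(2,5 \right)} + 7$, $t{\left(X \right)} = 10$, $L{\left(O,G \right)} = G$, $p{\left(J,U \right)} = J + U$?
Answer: $\frac{503333}{15} \approx 33556.0$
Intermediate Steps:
$m = -3$ ($m = \left(-2\right) 5 + 7 = -10 + 7 = -3$)
$g{\left(x,D \right)} = - \frac{8}{5 + D}$ ($g{\left(x,D \right)} = - \frac{8}{\left(8 + D\right) - 3} = - \frac{8}{5 + D}$)
$33555 - g{\left(-4,t{\left(2 \right)} \right)} = 33555 - - \frac{8}{5 + 10} = 33555 - - \frac{8}{15} = 33555 + \frac{8}{15} = \frac{503333}{15}$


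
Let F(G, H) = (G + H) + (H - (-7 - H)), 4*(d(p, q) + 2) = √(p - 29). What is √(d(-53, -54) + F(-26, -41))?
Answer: √(-576 + I*√82)/2 ≈ 0.094324 + 12.0*I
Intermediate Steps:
d(p, q) = -2 + √(-29 + p)/4 (d(p, q) = -2 + √(p - 29)/4 = -2 + √(-29 + p)/4)
F(G, H) = 7 + G + 3*H (F(G, H) = (G + H) + (H + (7 + H)) = (G + H) + (7 + 2*H) = 7 + G + 3*H)
√(d(-53, -54) + F(-26, -41)) = √((-2 + √(-29 - 53)/4) + (7 - 26 + 3*(-41))) = √((-2 + √(-82)/4) + (7 - 26 - 123)) = √((-2 + (I*√82)/4) - 142) = √((-2 + I*√82/4) - 142) = √(-144 + I*√82/4)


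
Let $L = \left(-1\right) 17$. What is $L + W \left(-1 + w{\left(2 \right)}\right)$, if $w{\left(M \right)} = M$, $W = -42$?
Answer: $-59$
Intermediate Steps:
$L = -17$
$L + W \left(-1 + w{\left(2 \right)}\right) = -17 - 42 \left(-1 + 2\right) = -17 - 42 = -59$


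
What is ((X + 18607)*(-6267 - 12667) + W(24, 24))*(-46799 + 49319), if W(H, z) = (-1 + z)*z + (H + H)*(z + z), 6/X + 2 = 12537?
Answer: -2225717782582896/2507 ≈ -8.8780e+11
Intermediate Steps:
X = 6/12535 (X = 6/(-2 + 12537) = 6/12535 ≈ 0.00047866)
W(H, z) = z*(-1 + z) + 4*H*z (W(H, z) = z*(-1 + z) + (2*H)*(2*z) = z*(-1 + z) + 4*H*z)
((X + 18607)*(-6267 - 12667) + W(24, 24))*(-46799 + 49319) = ((6/12535 + 18607)*(-6267 - 12667) + 24*(-1 + 24 + 4*24))*(-46799 + 49319) = ((233238751/12535)*(-18934) + 24*(-1 + 24 + 96))*2520 = (-4416142511434/12535 + 24*119)*2520 = (-4416142511434/12535 + 2856)*2520 = -4416106711474/12535*2520 = -2225717782582896/2507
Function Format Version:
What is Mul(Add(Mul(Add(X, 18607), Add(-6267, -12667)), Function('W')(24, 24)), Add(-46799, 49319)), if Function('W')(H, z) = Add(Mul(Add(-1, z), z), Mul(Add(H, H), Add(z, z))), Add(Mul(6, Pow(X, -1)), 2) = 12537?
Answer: Rational(-2225717782582896, 2507) ≈ -8.8780e+11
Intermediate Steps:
X = Rational(6, 12535) (X = Mul(6, Pow(Add(-2, 12537), -1)) = Mul(6, Pow(12535, -1)) = Mul(6, Rational(1, 12535)) = Rational(6, 12535) ≈ 0.00047866)
Function('W')(H, z) = Add(Mul(z, Add(-1, z)), Mul(4, H, z)) (Function('W')(H, z) = Add(Mul(z, Add(-1, z)), Mul(Mul(2, H), Mul(2, z))) = Add(Mul(z, Add(-1, z)), Mul(4, H, z)))
Mul(Add(Mul(Add(X, 18607), Add(-6267, -12667)), Function('W')(24, 24)), Add(-46799, 49319)) = Mul(Add(Mul(Add(Rational(6, 12535), 18607), Add(-6267, -12667)), Mul(24, Add(-1, 24, Mul(4, 24)))), Add(-46799, 49319)) = Mul(Add(Mul(Rational(233238751, 12535), -18934), Mul(24, Add(-1, 24, 96))), 2520) = Mul(Add(Rational(-4416142511434, 12535), Mul(24, 119)), 2520) = Mul(Add(Rational(-4416142511434, 12535), 2856), 2520) = Mul(Rational(-4416106711474, 12535), 2520) = Rational(-2225717782582896, 2507)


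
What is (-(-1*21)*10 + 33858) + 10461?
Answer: 44529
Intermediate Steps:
(-(-1*21)*10 + 33858) + 10461 = (-(-21)*10 + 33858) + 10461 = (-1*(-210) + 33858) + 10461 = (210 + 33858) + 10461 = 34068 + 10461 = 44529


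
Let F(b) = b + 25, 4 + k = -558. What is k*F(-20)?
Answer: -2810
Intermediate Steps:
k = -562 (k = -4 - 558 = -562)
F(b) = 25 + b
k*F(-20) = -562*(25 - 20) = -562*5 = -2810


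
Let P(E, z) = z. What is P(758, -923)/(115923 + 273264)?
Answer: -923/389187 ≈ -0.0023716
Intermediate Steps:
P(758, -923)/(115923 + 273264) = -923/(115923 + 273264) = -923/389187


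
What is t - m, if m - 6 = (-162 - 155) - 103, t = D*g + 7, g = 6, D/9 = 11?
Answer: 1015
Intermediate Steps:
D = 99 (D = 9*11 = 99)
t = 601 (t = 99*6 + 7 = 594 + 7 = 601)
m = -414 (m = 6 + ((-162 - 155) - 103) = 6 + (-317 - 103) = 6 - 420 = -414)
t - m = 601 - 1*(-414) = 601 + 414 = 1015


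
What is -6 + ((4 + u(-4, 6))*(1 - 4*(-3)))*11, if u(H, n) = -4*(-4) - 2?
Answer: 2568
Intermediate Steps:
u(H, n) = 14 (u(H, n) = 16 - 2 = 14)
-6 + ((4 + u(-4, 6))*(1 - 4*(-3)))*11 = -6 + ((4 + 14)*(1 - 4*(-3)))*11 = -6 + (18*(1 + 12))*11 = -6 + (18*13)*11 = -6 + 234*11 = -6 + 2574 = 2568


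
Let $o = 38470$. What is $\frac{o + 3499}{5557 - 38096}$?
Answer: $- \frac{41969}{32539} \approx -1.2898$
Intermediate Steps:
$\frac{o + 3499}{5557 - 38096} = \frac{38470 + 3499}{5557 - 38096} = \frac{41969}{-32539} = 41969 \left(- \frac{1}{32539}\right) = - \frac{41969}{32539}$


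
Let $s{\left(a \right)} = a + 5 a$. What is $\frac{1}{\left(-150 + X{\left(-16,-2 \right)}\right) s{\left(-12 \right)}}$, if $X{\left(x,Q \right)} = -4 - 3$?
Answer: $\frac{1}{11304} \approx 8.8464 \cdot 10^{-5}$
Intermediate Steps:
$X{\left(x,Q \right)} = -7$ ($X{\left(x,Q \right)} = -4 - 3 = -7$)
$s{\left(a \right)} = 6 a$
$\frac{1}{\left(-150 + X{\left(-16,-2 \right)}\right) s{\left(-12 \right)}} = \frac{1}{\left(-150 - 7\right) 6 \left(-12\right)} = \frac{1}{\left(-157\right) \left(-72\right)} = \frac{1}{11304}$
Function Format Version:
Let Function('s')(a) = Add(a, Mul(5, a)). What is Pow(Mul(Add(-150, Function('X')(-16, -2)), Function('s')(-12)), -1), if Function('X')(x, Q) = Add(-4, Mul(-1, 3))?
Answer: Rational(1, 11304) ≈ 8.8464e-5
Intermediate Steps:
Function('X')(x, Q) = -7 (Function('X')(x, Q) = Add(-4, -3) = -7)
Function('s')(a) = Mul(6, a)
Pow(Mul(Add(-150, Function('X')(-16, -2)), Function('s')(-12)), -1) = Pow(Mul(Add(-150, -7), Mul(6, -12)), -1) = Pow(Mul(-157, -72), -1) = Pow(11304, -1) = Rational(1, 11304)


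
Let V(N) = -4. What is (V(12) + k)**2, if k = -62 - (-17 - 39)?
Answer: 100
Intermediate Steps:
k = -6 (k = -62 - 1*(-56) = -62 + 56 = -6)
(V(12) + k)**2 = (-4 - 6)**2 = (-10)**2 = 100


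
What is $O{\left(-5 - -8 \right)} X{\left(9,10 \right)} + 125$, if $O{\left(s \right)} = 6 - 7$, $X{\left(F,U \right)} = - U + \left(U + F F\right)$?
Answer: $44$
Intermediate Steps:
$X{\left(F,U \right)} = F^{2}$ ($X{\left(F,U \right)} = - U + \left(U + F^{2}\right) = F^{2}$)
$O{\left(s \right)} = -1$ ($O{\left(s \right)} = 6 - 7 = -1$)
$O{\left(-5 - -8 \right)} X{\left(9,10 \right)} + 125 = - 9^{2} + 125 = \left(-1\right) 81 + 125 = -81 + 125 = 44$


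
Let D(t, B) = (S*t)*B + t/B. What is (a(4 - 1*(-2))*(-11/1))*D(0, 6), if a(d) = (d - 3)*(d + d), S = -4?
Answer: 0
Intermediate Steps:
a(d) = 2*d*(-3 + d) (a(d) = (-3 + d)*(2*d) = 2*d*(-3 + d))
D(t, B) = t/B - 4*B*t (D(t, B) = (-4*t)*B + t/B = -4*B*t + t/B = t/B - 4*B*t)
(a(4 - 1*(-2))*(-11/1))*D(0, 6) = ((2*(4 - 1*(-2))*(-3 + (4 - 1*(-2))))*(-11/1))*(0/6 - 4*6*0) = ((2*(4 + 2)*(-3 + (4 + 2)))*(-11*1))*(0*(⅙) + 0) = ((2*6*(-3 + 6))*(-11))*(0 + 0) = ((2*6*3)*(-11))*0 = (36*(-11))*0 = -396*0 = 0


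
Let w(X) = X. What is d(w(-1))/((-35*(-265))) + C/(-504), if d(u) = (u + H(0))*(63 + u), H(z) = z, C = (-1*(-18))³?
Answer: -15341/1325 ≈ -11.578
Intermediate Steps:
C = 5832 (C = 18³ = 5832)
d(u) = u*(63 + u) (d(u) = (u + 0)*(63 + u) = u*(63 + u))
d(w(-1))/((-35*(-265))) + C/(-504) = (-(63 - 1))/((-35*(-265))) + 5832/(-504) = -1*62/9275 + 5832*(-1/504) = -62*1/9275 - 81/7 = -62/9275 - 81/7 = -15341/1325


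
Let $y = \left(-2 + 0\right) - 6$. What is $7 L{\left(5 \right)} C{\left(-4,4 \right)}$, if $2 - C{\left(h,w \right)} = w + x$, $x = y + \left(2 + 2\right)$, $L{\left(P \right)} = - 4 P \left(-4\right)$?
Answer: $1120$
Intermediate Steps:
$y = -8$ ($y = -2 - 6 = -8$)
$L{\left(P \right)} = 16 P$
$x = -4$ ($x = -8 + \left(2 + 2\right) = -8 + 4 = -4$)
$C{\left(h,w \right)} = 6 - w$ ($C{\left(h,w \right)} = 2 - \left(w - 4\right) = 2 - \left(-4 + w\right) = 6 - w$)
$7 L{\left(5 \right)} C{\left(-4,4 \right)} = 7 \cdot 16 \cdot 5 \left(6 - 4\right) = 7 \cdot 80 \left(6 - 4\right) = 560 \cdot 2 = 1120$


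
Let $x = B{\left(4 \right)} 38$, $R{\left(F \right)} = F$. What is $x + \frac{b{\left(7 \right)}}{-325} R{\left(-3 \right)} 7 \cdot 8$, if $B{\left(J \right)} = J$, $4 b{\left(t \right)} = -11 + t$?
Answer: $\frac{49232}{325} \approx 151.48$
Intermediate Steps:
$b{\left(t \right)} = - \frac{11}{4} + \frac{t}{4}$ ($b{\left(t \right)} = \frac{-11 + t}{4} = - \frac{11}{4} + \frac{t}{4}$)
$x = 152$ ($x = 4 \cdot 38 = 152$)
$x + \frac{b{\left(7 \right)}}{-325} R{\left(-3 \right)} 7 \cdot 8 = 152 + \frac{- \frac{11}{4} + \frac{1}{4} \cdot 7}{-325} \left(-3\right) 7 \cdot 8 = 152 + \left(- \frac{11}{4} + \frac{7}{4}\right) \left(- \frac{1}{325}\right) \left(\left(-21\right) 8\right) = 152 + \left(-1\right) \left(- \frac{1}{325}\right) \left(-168\right) = 152 + \frac{1}{325} \left(-168\right) = 152 - \frac{168}{325} = \frac{49232}{325}$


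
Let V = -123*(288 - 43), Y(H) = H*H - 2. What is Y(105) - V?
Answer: 41158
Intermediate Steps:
Y(H) = -2 + H² (Y(H) = H² - 2 = -2 + H²)
V = -30135 (V = -123*245 = -30135)
Y(105) - V = (-2 + 105²) - 1*(-30135) = (-2 + 11025) + 30135 = 11023 + 30135 = 41158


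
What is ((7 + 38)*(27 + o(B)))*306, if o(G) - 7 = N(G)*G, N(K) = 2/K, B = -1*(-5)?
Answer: 495720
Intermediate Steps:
B = 5
o(G) = 9 (o(G) = 7 + (2/G)*G = 7 + 2 = 9)
((7 + 38)*(27 + o(B)))*306 = ((7 + 38)*(27 + 9))*306 = (45*36)*306 = 1620*306 = 495720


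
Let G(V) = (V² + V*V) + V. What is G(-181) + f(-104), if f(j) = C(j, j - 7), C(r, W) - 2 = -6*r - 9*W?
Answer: 66966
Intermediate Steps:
G(V) = V + 2*V² (G(V) = (V² + V²) + V = 2*V² + V = V + 2*V²)
C(r, W) = 2 - 9*W - 6*r (C(r, W) = 2 + (-6*r - 9*W) = 2 + (-9*W - 6*r) = 2 - 9*W - 6*r)
f(j) = 65 - 15*j (f(j) = 2 - 9*(j - 7) - 6*j = 2 - 9*(-7 + j) - 6*j = 2 + (63 - 9*j) - 6*j = 65 - 15*j)
G(-181) + f(-104) = -181*(1 + 2*(-181)) + (65 - 15*(-104)) = -181*(1 - 362) + (65 + 1560) = -181*(-361) + 1625 = 65341 + 1625 = 66966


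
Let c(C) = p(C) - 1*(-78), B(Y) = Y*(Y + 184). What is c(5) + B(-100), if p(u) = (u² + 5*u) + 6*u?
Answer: -8242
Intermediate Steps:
p(u) = u² + 11*u
B(Y) = Y*(184 + Y)
c(C) = 78 + C*(11 + C) (c(C) = C*(11 + C) - 1*(-78) = C*(11 + C) + 78 = 78 + C*(11 + C))
c(5) + B(-100) = (78 + 5*(11 + 5)) - 100*(184 - 100) = (78 + 5*16) - 100*84 = (78 + 80) - 8400 = 158 - 8400 = -8242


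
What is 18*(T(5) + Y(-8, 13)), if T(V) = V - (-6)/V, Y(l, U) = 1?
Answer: 648/5 ≈ 129.60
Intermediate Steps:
T(V) = V + 6/V
18*(T(5) + Y(-8, 13)) = 18*((5 + 6/5) + 1) = 18*(31/5 + 1) = 18*(36/5) = 648/5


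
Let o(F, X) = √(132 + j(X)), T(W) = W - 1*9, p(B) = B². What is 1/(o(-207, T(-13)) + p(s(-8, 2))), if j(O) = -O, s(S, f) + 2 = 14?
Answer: 72/10291 - √154/20582 ≈ 0.0063935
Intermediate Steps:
s(S, f) = 12 (s(S, f) = -2 + 14 = 12)
T(W) = -9 + W (T(W) = W - 9 = -9 + W)
o(F, X) = √(132 - X)
1/(o(-207, T(-13)) + p(s(-8, 2))) = 1/(√(132 - (-9 - 13)) + 12²) = 1/(√(132 - 1*(-22)) + 144) = 1/(√(132 + 22) + 144) = 1/(√154 + 144) = 1/(144 + √154)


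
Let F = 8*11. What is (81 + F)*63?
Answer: 10647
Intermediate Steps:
F = 88
(81 + F)*63 = (81 + 88)*63 = 169*63 = 10647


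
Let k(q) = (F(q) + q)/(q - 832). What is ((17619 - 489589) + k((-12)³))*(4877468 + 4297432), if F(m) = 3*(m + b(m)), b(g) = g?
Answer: -8660468403195/2 ≈ -4.3302e+12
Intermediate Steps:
F(m) = 6*m (F(m) = 3*(m + m) = 3*(2*m) = 6*m)
k(q) = 7*q/(-832 + q) (k(q) = (6*q + q)/(q - 832) = (7*q)/(-832 + q) = 7*q/(-832 + q))
((17619 - 489589) + k((-12)³))*(4877468 + 4297432) = ((17619 - 489589) + 7*(-12)³/(-832 + (-12)³))*(4877468 + 4297432) = (-471970 + 7*(-1728)/(-832 - 1728))*9174900 = (-471970 + 7*(-1728)/(-2560))*9174900 = (-471970 + 7*(-1728)*(-1/2560))*9174900 = (-471970 + 189/40)*9174900 = -18878611/40*9174900 = -8660468403195/2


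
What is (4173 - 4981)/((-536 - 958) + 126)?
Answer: 101/171 ≈ 0.59064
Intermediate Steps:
(4173 - 4981)/((-536 - 958) + 126) = -808/(-1494 + 126) = -808/(-1368) = -808*(-1/1368) = 101/171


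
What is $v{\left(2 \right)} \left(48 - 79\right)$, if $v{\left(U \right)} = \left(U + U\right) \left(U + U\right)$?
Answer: $-496$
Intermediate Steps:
$v{\left(U \right)} = 4 U^{2}$ ($v{\left(U \right)} = 2 U 2 U = 4 U^{2}$)
$v{\left(2 \right)} \left(48 - 79\right) = 4 \cdot 2^{2} \left(48 - 79\right) = 4 \cdot 4 \left(-31\right) = 16 \left(-31\right) = -496$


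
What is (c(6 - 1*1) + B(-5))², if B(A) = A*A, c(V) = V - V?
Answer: 625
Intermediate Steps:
c(V) = 0
B(A) = A²
(c(6 - 1*1) + B(-5))² = (0 + (-5)²)² = (0 + 25)² = 25² = 625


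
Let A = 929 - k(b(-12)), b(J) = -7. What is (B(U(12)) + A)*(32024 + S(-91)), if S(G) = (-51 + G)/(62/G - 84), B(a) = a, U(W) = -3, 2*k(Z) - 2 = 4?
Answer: 113893523159/3853 ≈ 2.9560e+7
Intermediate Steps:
k(Z) = 3 (k(Z) = 1 + (1/2)*4 = 1 + 2 = 3)
S(G) = (-51 + G)/(-84 + 62/G)
A = 926 (A = 929 - 1*3 = 929 - 3 = 926)
(B(U(12)) + A)*(32024 + S(-91)) = (-3 + 926)*(32024 + (1/2)*(-91)*(51 - 1*(-91))/(-31 + 42*(-91))) = 923*(32024 + (1/2)*(-91)*(51 + 91)/(-31 - 3822)) = 923*(32024 + (1/2)*(-91)*142/(-3853)) = 923*(32024 + (1/2)*(-91)*(-1/3853)*142) = 923*(32024 + 6461/3853) = 923*(123394933/3853) = 113893523159/3853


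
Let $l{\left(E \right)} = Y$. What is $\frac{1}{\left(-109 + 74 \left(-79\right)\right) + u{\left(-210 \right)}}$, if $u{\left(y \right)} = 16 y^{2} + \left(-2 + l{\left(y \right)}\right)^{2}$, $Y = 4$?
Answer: $\frac{1}{699649} \approx 1.4293 \cdot 10^{-6}$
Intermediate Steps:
$l{\left(E \right)} = 4$
$u{\left(y \right)} = 4 + 16 y^{2}$ ($u{\left(y \right)} = 16 y^{2} + \left(-2 + 4\right)^{2} = 16 y^{2} + 2^{2} = 16 y^{2} + 4 = 4 + 16 y^{2}$)
$\frac{1}{\left(-109 + 74 \left(-79\right)\right) + u{\left(-210 \right)}} = \frac{1}{\left(-109 + 74 \left(-79\right)\right) + \left(4 + 16 \left(-210\right)^{2}\right)} = \frac{1}{\left(-109 - 5846\right) + \left(4 + 16 \cdot 44100\right)} = \frac{1}{-5955 + \left(4 + 705600\right)} = \frac{1}{-5955 + 705604} = \frac{1}{699649}$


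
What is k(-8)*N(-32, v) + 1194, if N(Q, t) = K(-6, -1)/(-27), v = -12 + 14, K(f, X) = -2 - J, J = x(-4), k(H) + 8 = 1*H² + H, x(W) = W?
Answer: 10714/9 ≈ 1190.4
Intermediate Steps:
k(H) = -8 + H + H² (k(H) = -8 + (1*H² + H) = -8 + (H² + H) = -8 + (H + H²) = -8 + H + H²)
J = -4
K(f, X) = 2 (K(f, X) = -2 - 1*(-4) = -2 + 4 = 2)
v = 2
N(Q, t) = -2/27 (N(Q, t) = 2/(-27) = 2*(-1/27) = -2/27)
k(-8)*N(-32, v) + 1194 = (-8 - 8 + (-8)²)*(-2/27) + 1194 = (-8 - 8 + 64)*(-2/27) + 1194 = 48*(-2/27) + 1194 = -32/9 + 1194 = 10714/9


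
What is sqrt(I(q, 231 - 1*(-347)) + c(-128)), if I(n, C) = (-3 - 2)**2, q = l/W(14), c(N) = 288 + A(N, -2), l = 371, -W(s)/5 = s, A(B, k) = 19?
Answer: 2*sqrt(83) ≈ 18.221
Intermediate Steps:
W(s) = -5*s
c(N) = 307 (c(N) = 288 + 19 = 307)
q = -53/10 (q = 371/((-5*14)) = 371/(-70) = 371*(-1/70) = -53/10 ≈ -5.3000)
I(n, C) = 25 (I(n, C) = (-5)**2 = 25)
sqrt(I(q, 231 - 1*(-347)) + c(-128)) = sqrt(25 + 307) = sqrt(332) = 2*sqrt(83)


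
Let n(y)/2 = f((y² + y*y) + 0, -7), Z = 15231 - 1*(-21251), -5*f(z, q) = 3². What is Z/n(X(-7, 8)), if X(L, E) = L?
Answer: -91205/9 ≈ -10134.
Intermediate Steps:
f(z, q) = -9/5 (f(z, q) = -⅕*3² = -⅕*9 = -9/5)
Z = 36482 (Z = 15231 + 21251 = 36482)
n(y) = -18/5 (n(y) = 2*(-9/5) = -18/5)
Z/n(X(-7, 8)) = 36482/(-18/5) = 36482*(-5/18) = -91205/9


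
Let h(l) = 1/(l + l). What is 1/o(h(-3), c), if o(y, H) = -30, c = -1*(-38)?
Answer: -1/30 ≈ -0.033333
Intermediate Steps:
h(l) = 1/(2*l)
c = 38
1/o(h(-3), c) = 1/(-30) = -1/30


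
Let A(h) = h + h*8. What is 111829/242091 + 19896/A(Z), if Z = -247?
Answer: -507560741/59796477 ≈ -8.4881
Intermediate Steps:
A(h) = 9*h (A(h) = h + 8*h = 9*h)
111829/242091 + 19896/A(Z) = 111829/242091 + 19896/((9*(-247))) = 111829*(1/242091) + 19896/(-2223) = 111829/242091 + 19896*(-1/2223) = 111829/242091 - 6632/741 = -507560741/59796477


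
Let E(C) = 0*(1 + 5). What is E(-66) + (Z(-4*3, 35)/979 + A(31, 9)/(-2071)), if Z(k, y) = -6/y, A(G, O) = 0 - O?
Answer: 295959/70962815 ≈ 0.0041706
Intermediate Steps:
A(G, O) = -O
E(C) = 0 (E(C) = 0*6 = 0)
E(-66) + (Z(-4*3, 35)/979 + A(31, 9)/(-2071)) = 0 + (-6/35/979 - 1*9/(-2071)) = 0 + (-6*1/35*(1/979) - 9*(-1/2071)) = 0 + (-6/35*1/979 + 9/2071) = 0 + (-6/34265 + 9/2071) = 0 + 295959/70962815 = 295959/70962815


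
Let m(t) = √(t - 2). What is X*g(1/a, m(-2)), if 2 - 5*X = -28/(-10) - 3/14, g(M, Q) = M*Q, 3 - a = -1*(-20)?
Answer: 41*I/2975 ≈ 0.013782*I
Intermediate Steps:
m(t) = √(-2 + t)
a = -17 (a = 3 - (-1)*(-20) = 3 - 1*20 = 3 - 20 = -17)
X = -41/350 (X = ⅖ - (-28/(-10) - 3/14)/5 = ⅖ - (-28*(-⅒) - 3*1/14)/5 = ⅖ - (14/5 - 3/14)/5 = ⅖ - ⅕*181/70 = ⅖ - 181/350 = -41/350 ≈ -0.11714)
X*g(1/a, m(-2)) = -41*√(-2 - 2)/(350*(-17)) = -(-41)*√(-4)/5950 = -(-41)*2*I/5950 = -(-41)*I/2975 = 41*I/2975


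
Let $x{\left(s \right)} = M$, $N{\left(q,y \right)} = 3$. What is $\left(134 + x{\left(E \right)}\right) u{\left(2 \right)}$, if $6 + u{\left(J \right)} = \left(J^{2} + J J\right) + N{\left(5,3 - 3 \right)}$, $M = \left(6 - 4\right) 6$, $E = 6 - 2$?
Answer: $730$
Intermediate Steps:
$E = 4$ ($E = 6 - 2 = 4$)
$M = 12$ ($M = 2 \cdot 6 = 12$)
$x{\left(s \right)} = 12$
$u{\left(J \right)} = -3 + 2 J^{2}$ ($u{\left(J \right)} = -6 + \left(\left(J^{2} + J J\right) + 3\right) = -6 + \left(\left(J^{2} + J^{2}\right) + 3\right) = -6 + \left(2 J^{2} + 3\right) = -6 + \left(3 + 2 J^{2}\right) = -3 + 2 J^{2}$)
$\left(134 + x{\left(E \right)}\right) u{\left(2 \right)} = \left(134 + 12\right) \left(-3 + 2 \cdot 2^{2}\right) = 146 \left(-3 + 2 \cdot 4\right) = 146 \left(-3 + 8\right) = 146 \cdot 5 = 730$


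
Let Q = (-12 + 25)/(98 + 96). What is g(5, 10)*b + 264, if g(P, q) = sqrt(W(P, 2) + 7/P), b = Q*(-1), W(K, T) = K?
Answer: 264 - 26*sqrt(10)/485 ≈ 263.83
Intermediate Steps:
Q = 13/194 ≈ 0.067010
b = -13/194 (b = (13/194)*(-1) = -13/194 ≈ -0.067010)
g(P, q) = sqrt(P + 7/P)
g(5, 10)*b + 264 = sqrt(5 + 7/5)*(-13/194) + 264 = sqrt(32/5)*(-13/194) + 264 = (4*sqrt(10)/5)*(-13/194) + 264 = -26*sqrt(10)/485 + 264 = 264 - 26*sqrt(10)/485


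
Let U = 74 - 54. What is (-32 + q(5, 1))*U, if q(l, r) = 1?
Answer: -620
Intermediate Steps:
U = 20
(-32 + q(5, 1))*U = (-32 + 1)*20 = -31*20 = -620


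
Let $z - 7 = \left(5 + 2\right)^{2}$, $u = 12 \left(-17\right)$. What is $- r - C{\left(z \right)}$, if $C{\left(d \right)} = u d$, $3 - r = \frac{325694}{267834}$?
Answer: $\frac{1529628904}{133917} \approx 11422.0$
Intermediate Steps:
$r = \frac{238904}{133917}$ ($r = 3 - \frac{325694}{267834} = 3 - 325694 \cdot \frac{1}{267834} = 3 - \frac{162847}{133917} = \frac{238904}{133917} \approx 1.784$)
$u = -204$
$z = 56$ ($z = 7 + \left(5 + 2\right)^{2} = 7 + 7^{2} = 7 + 49 = 56$)
$C{\left(d \right)} = - 204 d$
$- r - C{\left(z \right)} = \left(-1\right) \frac{238904}{133917} - \left(-204\right) 56 = - \frac{238904}{133917} - -11424 = - \frac{238904}{133917} + 11424 = \frac{1529628904}{133917}$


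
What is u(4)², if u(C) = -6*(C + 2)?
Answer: 1296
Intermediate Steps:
u(C) = -12 - 6*C (u(C) = -6*(2 + C) = -12 - 6*C)
u(4)² = (-12 - 6*4)² = (-12 - 24)² = (-36)² = 1296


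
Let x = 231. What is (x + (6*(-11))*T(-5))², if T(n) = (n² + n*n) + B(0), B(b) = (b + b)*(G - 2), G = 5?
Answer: 9418761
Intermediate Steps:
B(b) = 6*b (B(b) = (b + b)*(5 - 2) = (2*b)*3 = 6*b)
T(n) = 2*n² (T(n) = (n² + n*n) + 6*0 = (n² + n²) + 0 = 2*n² + 0 = 2*n²)
(x + (6*(-11))*T(-5))² = (231 + (6*(-11))*(2*(-5)²))² = (231 - 132*25)² = (231 - 66*50)² = (231 - 3300)² = (-3069)² = 9418761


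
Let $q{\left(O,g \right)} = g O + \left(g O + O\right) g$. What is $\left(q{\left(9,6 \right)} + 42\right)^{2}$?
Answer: $224676$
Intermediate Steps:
$q{\left(O,g \right)} = O g + g \left(O + O g\right)$ ($q{\left(O,g \right)} = O g + \left(O g + O\right) g = O g + \left(O + O g\right) g = O g + g \left(O + O g\right)$)
$\left(q{\left(9,6 \right)} + 42\right)^{2} = \left(9 \cdot 6 \left(2 + 6\right) + 42\right)^{2} = \left(9 \cdot 6 \cdot 8 + 42\right)^{2} = \left(432 + 42\right)^{2} = 474^{2} = 224676$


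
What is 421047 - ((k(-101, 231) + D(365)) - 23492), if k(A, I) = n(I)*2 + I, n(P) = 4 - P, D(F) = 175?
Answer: 444587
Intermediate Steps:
k(A, I) = 8 - I (k(A, I) = (4 - I)*2 + I = (8 - 2*I) + I = 8 - I)
421047 - ((k(-101, 231) + D(365)) - 23492) = 421047 - (((8 - 1*231) + 175) - 23492) = 421047 - (((8 - 231) + 175) - 23492) = 421047 - ((-223 + 175) - 23492) = 421047 - (-48 - 23492) = 421047 - 1*(-23540) = 421047 + 23540 = 444587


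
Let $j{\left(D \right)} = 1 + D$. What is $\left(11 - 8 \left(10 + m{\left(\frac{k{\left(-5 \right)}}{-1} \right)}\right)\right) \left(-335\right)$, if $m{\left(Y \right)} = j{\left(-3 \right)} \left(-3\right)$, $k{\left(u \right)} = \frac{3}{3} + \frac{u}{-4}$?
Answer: $39195$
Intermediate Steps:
$k{\left(u \right)} = 1 - \frac{u}{4}$ ($k{\left(u \right)} = 3 \cdot \frac{1}{3} + u \left(- \frac{1}{4}\right) = 1 - \frac{u}{4}$)
$m{\left(Y \right)} = 6$ ($m{\left(Y \right)} = \left(1 - 3\right) \left(-3\right) = \left(-2\right) \left(-3\right) = 6$)
$\left(11 - 8 \left(10 + m{\left(\frac{k{\left(-5 \right)}}{-1} \right)}\right)\right) \left(-335\right) = \left(11 - 8 \left(10 + 6\right)\right) \left(-335\right) = \left(11 - 128\right) \left(-335\right) = \left(-117\right) \left(-335\right) = 39195$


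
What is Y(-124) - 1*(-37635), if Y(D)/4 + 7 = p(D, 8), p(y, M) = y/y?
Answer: 37611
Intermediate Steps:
p(y, M) = 1
Y(D) = -24 (Y(D) = -28 + 4*1 = -28 + 4 = -24)
Y(-124) - 1*(-37635) = -24 - 1*(-37635) = -24 + 37635 = 37611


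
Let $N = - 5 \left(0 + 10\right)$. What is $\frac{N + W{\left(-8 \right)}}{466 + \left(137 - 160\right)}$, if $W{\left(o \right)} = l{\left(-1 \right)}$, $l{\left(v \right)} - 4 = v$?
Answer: $- \frac{47}{443} \approx -0.10609$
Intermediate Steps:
$l{\left(v \right)} = 4 + v$
$W{\left(o \right)} = 3$ ($W{\left(o \right)} = 4 - 1 = 3$)
$N = -50$ ($N = \left(-5\right) 10 = -50$)
$\frac{N + W{\left(-8 \right)}}{466 + \left(137 - 160\right)} = \frac{-50 + 3}{466 + \left(137 - 160\right)} = - \frac{47}{466 - 23} = - \frac{47}{443}$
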